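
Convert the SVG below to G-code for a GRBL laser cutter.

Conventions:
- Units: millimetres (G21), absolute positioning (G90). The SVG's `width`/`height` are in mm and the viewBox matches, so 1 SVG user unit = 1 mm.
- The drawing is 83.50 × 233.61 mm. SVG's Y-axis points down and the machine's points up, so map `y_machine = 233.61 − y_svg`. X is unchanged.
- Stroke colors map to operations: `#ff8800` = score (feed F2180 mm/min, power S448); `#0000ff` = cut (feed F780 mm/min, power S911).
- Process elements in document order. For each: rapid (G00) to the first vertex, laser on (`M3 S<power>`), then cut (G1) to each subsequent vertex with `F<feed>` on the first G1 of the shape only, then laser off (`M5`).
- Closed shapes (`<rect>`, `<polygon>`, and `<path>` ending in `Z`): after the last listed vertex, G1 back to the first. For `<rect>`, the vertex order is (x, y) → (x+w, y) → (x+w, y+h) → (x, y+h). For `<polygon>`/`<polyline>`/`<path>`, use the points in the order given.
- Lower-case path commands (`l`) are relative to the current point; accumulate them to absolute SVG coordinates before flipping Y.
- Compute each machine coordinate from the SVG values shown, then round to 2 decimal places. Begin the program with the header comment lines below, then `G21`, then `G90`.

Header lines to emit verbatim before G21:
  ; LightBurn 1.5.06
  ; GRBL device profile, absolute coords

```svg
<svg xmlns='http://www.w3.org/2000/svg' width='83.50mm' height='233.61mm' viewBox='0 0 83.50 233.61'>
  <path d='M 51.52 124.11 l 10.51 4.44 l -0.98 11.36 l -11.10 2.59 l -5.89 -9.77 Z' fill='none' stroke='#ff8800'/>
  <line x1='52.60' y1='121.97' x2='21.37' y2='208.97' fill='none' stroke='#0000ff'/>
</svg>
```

; LightBurn 1.5.06
; GRBL device profile, absolute coords
G21
G90
G00 X51.52 Y109.50
M3 S448
G1 X62.03 Y105.06 F2180
G1 X61.05 Y93.70
G1 X49.95 Y91.11
G1 X44.06 Y100.88
G1 X51.52 Y109.50
M5
G00 X52.60 Y111.64
M3 S911
G1 X21.37 Y24.64 F780
M5

1 u = 1 mm; y_m = 233.61 − y.

[1] `<path>` regular polygon, #ff8800→score S448 F2180: (51.52,109.50) → (62.03,105.06) → (61.05,93.70) → (49.95,91.11) → (44.06,100.88) → (51.52,109.50) (closed)

[2] `<line>` line segment, #0000ff→cut S911 F780: (52.60,111.64) → (21.37,24.64)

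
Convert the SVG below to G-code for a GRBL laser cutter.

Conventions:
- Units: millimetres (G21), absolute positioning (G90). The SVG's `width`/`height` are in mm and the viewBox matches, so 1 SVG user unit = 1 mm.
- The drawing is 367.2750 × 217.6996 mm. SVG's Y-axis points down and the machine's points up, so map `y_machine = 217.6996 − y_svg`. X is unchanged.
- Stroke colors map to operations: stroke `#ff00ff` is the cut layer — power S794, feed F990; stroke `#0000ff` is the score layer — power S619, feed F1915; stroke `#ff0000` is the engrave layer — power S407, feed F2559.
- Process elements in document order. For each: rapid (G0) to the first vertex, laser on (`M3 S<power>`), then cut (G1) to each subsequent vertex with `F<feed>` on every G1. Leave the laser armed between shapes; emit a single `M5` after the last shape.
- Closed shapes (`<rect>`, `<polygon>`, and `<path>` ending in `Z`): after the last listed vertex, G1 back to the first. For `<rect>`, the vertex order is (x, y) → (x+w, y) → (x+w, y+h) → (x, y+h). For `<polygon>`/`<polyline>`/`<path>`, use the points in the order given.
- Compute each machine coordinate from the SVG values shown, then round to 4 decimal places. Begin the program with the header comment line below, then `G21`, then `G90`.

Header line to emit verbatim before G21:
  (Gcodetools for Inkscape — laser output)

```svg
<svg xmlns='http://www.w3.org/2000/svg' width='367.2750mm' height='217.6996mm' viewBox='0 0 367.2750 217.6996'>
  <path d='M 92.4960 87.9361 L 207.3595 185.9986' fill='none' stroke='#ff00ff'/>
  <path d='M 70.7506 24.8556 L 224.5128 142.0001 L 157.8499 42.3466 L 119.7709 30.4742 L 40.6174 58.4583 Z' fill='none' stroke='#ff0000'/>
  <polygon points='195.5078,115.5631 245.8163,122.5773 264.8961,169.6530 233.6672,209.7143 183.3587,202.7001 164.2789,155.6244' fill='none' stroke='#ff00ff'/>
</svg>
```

(Gcodetools for Inkscape — laser output)
G21
G90
G0 X92.4960 Y129.7635
M3 S794
G1 X207.3595 Y31.7010 F990
G0 X70.7506 Y192.8440
M3 S407
G1 X224.5128 Y75.6995 F2559
G1 X157.8499 Y175.3530 F2559
G1 X119.7709 Y187.2254 F2559
G1 X40.6174 Y159.2413 F2559
G1 X70.7506 Y192.8440 F2559
G0 X195.5078 Y102.1365
M3 S794
G1 X245.8163 Y95.1223 F990
G1 X264.8961 Y48.0466 F990
G1 X233.6672 Y7.9853 F990
G1 X183.3587 Y14.9995 F990
G1 X164.2789 Y62.0752 F990
G1 X195.5078 Y102.1365 F990
M5

viewBox `0 0 367.2750 217.6996` with mm width/height → 1 unit = 1 mm. Flip: y_m = 217.6996 − y_svg.

**Shape 1** — `<path>` line segment, stroke `#ff00ff` → cut (S794, F990). Machine vertices: (92.4960,129.7635) → (207.3595,31.7010). Open path.

**Shape 2** — `<path>` closed polygon, stroke `#ff0000` → engrave (S407, F2559). Machine vertices: (70.7506,192.8440) → (224.5128,75.6995) → (157.8499,175.3530) → (119.7709,187.2254) → (40.6174,159.2413) → (70.7506,192.8440). Closed: final G1 returns to the first vertex.

**Shape 3** — `<polygon>` regular polygon, stroke `#ff00ff` → cut (S794, F990). Machine vertices: (195.5078,102.1365) → (245.8163,95.1223) → (264.8961,48.0466) → (233.6672,7.9853) → (183.3587,14.9995) → (164.2789,62.0752) → (195.5078,102.1365). Closed: final G1 returns to the first vertex.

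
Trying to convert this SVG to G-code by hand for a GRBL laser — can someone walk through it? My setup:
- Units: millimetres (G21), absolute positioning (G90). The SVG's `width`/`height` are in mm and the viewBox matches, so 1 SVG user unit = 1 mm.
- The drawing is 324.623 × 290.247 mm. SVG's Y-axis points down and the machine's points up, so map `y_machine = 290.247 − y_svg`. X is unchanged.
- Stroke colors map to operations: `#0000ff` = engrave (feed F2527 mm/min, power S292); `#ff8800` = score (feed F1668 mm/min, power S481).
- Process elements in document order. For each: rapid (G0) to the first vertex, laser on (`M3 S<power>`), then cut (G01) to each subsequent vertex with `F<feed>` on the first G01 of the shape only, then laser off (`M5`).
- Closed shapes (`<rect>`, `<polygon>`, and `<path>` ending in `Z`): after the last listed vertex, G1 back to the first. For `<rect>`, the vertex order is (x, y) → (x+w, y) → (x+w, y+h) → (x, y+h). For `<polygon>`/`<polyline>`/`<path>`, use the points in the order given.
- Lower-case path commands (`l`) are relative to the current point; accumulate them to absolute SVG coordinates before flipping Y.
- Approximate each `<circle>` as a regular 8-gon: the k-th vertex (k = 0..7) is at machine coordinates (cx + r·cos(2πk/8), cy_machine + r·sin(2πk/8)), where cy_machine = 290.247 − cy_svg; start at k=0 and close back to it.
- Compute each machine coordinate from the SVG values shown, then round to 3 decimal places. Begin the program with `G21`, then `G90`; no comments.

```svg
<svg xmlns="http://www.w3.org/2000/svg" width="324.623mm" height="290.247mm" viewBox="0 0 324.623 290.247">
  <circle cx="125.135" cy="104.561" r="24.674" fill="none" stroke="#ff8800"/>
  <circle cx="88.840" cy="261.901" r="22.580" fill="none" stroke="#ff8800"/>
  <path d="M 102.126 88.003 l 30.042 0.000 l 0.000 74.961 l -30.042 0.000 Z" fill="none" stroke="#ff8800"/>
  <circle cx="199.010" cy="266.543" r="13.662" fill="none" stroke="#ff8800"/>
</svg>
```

G21
G90
G0 X149.809 Y185.686
M3 S481
G01 X142.582 Y203.133 F1668
G01 X125.135 Y210.360
G01 X107.688 Y203.133
G01 X100.461 Y185.686
G01 X107.688 Y168.239
G01 X125.135 Y161.012
G01 X142.582 Y168.239
G01 X149.809 Y185.686
M5
G0 X111.420 Y28.346
M3 S481
G01 X104.806 Y44.312 F1668
G01 X88.840 Y50.926
G01 X72.874 Y44.312
G01 X66.260 Y28.346
G01 X72.874 Y12.380
G01 X88.840 Y5.766
G01 X104.806 Y12.380
G01 X111.420 Y28.346
M5
G0 X102.126 Y202.244
M3 S481
G01 X132.168 Y202.244 F1668
G01 X132.168 Y127.283
G01 X102.126 Y127.283
G01 X102.126 Y202.244
M5
G0 X212.672 Y23.704
M3 S481
G01 X208.670 Y33.364 F1668
G01 X199.010 Y37.366
G01 X189.350 Y33.364
G01 X185.348 Y23.704
G01 X189.350 Y14.044
G01 X199.010 Y10.042
G01 X208.670 Y14.044
G01 X212.672 Y23.704
M5

Since the viewBox matches the mm dimensions, user units are millimetres directly. The only transform is the Y-flip y_m = 290.247 − y_svg.

Shape 1 is a circle drawn with `<circle>`. Its stroke #ff8800 means score at S481, F1668. After flipping Y the toolpath is (149.809,185.686) → (142.582,203.133) → (125.135,210.360) → (107.688,203.133) → (100.461,185.686) → (107.688,168.239) → (125.135,161.012) → (142.582,168.239) → (149.809,185.686), returning to the start.

Shape 2 is a circle drawn with `<circle>`. Its stroke #ff8800 means score at S481, F1668. After flipping Y the toolpath is (111.420,28.346) → (104.806,44.312) → (88.840,50.926) → (72.874,44.312) → (66.260,28.346) → (72.874,12.380) → (88.840,5.766) → (104.806,12.380) → (111.420,28.346), returning to the start.

Shape 3 is a rectangle drawn with `<path>`. Its stroke #ff8800 means score at S481, F1668. After flipping Y the toolpath is (102.126,202.244) → (132.168,202.244) → (132.168,127.283) → (102.126,127.283) → (102.126,202.244), returning to the start.

Shape 4 is a circle drawn with `<circle>`. Its stroke #ff8800 means score at S481, F1668. After flipping Y the toolpath is (212.672,23.704) → (208.670,33.364) → (199.010,37.366) → (189.350,33.364) → (185.348,23.704) → (189.350,14.044) → (199.010,10.042) → (208.670,14.044) → (212.672,23.704), returning to the start.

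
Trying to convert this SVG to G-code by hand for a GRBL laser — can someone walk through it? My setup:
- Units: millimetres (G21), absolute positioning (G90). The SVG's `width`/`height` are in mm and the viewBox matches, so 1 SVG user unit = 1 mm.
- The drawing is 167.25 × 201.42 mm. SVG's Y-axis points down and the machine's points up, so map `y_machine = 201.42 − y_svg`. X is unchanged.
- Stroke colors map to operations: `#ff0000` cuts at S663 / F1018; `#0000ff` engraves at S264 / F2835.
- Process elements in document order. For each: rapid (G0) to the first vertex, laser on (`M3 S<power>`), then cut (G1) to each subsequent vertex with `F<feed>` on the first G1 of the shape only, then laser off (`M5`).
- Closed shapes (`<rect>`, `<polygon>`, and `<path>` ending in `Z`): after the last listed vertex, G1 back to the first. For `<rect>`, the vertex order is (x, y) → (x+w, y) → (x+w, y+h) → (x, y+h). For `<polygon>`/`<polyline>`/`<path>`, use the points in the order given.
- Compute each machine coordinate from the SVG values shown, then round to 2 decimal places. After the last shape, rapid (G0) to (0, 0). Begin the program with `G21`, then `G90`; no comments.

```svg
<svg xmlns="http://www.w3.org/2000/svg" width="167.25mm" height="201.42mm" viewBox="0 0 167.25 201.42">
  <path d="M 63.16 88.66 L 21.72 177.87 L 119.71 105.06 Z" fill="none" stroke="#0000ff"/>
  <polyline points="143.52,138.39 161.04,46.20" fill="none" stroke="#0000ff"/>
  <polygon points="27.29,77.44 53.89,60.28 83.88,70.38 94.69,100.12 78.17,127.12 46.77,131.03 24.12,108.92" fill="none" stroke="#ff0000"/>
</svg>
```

G21
G90
G0 X63.16 Y112.76
M3 S264
G1 X21.72 Y23.55 F2835
G1 X119.71 Y96.36
G1 X63.16 Y112.76
M5
G0 X143.52 Y63.03
M3 S264
G1 X161.04 Y155.22 F2835
M5
G0 X27.29 Y123.98
M3 S663
G1 X53.89 Y141.14 F1018
G1 X83.88 Y131.04
G1 X94.69 Y101.30
G1 X78.17 Y74.30
G1 X46.77 Y70.39
G1 X24.12 Y92.50
G1 X27.29 Y123.98
M5
G0 X0.00 Y0.00

Since the viewBox matches the mm dimensions, user units are millimetres directly. The only transform is the Y-flip y_m = 201.42 − y_svg.

Shape 1 is a closed polygon drawn with `<path>`. Its stroke #0000ff means engrave at S264, F2835. After flipping Y the toolpath is (63.16,112.76) → (21.72,23.55) → (119.71,96.36) → (63.16,112.76), returning to the start.

Shape 2 is a line segment drawn with `<polyline>`. Its stroke #0000ff means engrave at S264, F2835. After flipping Y the toolpath is (143.52,63.03) → (161.04,155.22).

Shape 3 is a regular polygon drawn with `<polygon>`. Its stroke #ff0000 means cut at S663, F1018. After flipping Y the toolpath is (27.29,123.98) → (53.89,141.14) → (83.88,131.04) → (94.69,101.30) → (78.17,74.30) → (46.77,70.39) → (24.12,92.50) → (27.29,123.98), returning to the start.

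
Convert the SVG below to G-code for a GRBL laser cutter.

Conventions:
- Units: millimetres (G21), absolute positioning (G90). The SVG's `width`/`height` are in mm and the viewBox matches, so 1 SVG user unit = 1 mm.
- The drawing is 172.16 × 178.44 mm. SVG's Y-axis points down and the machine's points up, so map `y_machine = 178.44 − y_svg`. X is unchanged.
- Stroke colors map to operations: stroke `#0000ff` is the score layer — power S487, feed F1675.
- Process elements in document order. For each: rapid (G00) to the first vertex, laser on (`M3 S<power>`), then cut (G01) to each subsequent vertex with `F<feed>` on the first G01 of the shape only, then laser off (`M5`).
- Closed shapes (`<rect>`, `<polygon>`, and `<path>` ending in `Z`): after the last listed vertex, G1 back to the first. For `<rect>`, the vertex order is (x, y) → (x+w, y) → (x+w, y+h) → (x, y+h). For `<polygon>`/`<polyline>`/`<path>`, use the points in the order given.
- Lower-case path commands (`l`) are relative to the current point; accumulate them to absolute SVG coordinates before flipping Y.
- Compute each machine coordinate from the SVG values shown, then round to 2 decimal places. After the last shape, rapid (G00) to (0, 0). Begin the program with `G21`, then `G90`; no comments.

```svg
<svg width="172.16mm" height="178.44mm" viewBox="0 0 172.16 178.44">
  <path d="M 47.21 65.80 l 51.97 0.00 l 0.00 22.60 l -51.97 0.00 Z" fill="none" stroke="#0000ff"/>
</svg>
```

G21
G90
G00 X47.21 Y112.64
M3 S487
G01 X99.18 Y112.64 F1675
G01 X99.18 Y90.04
G01 X47.21 Y90.04
G01 X47.21 Y112.64
M5
G00 X0.00 Y0.00

1 u = 1 mm; y_m = 178.44 − y.

[1] `<path>` rectangle, #0000ff→score S487 F1675: (47.21,112.64) → (99.18,112.64) → (99.18,90.04) → (47.21,90.04) → (47.21,112.64) (closed)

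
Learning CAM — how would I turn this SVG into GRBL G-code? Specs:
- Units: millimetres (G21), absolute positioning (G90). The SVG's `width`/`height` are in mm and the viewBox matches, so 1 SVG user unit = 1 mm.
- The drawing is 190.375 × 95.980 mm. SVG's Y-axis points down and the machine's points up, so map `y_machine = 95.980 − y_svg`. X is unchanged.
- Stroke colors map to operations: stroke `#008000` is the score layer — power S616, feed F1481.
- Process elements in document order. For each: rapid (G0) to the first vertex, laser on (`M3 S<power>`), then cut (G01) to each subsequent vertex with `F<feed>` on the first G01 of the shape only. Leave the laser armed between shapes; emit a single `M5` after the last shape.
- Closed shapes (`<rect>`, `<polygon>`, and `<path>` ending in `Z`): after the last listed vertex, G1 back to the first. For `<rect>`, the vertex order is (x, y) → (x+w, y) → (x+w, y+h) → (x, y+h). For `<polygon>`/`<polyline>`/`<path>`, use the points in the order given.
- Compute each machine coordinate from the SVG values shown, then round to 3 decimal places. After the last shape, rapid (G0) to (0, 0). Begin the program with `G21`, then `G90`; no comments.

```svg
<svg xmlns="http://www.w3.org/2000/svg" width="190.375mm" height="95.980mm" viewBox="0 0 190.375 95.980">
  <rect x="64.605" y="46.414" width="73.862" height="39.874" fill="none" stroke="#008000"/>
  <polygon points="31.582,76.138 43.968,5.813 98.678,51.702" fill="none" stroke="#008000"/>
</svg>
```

1 u = 1 mm; y_m = 95.980 − y.

[1] `<rect>` rectangle, #008000→score S616 F1481: (64.605,49.566) → (138.467,49.566) → (138.467,9.692) → (64.605,9.692) → (64.605,49.566) (closed)

[2] `<polygon>` regular polygon, #008000→score S616 F1481: (31.582,19.842) → (43.968,90.167) → (98.678,44.278) → (31.582,19.842) (closed)

G21
G90
G0 X64.605 Y49.566
M3 S616
G01 X138.467 Y49.566 F1481
G01 X138.467 Y9.692
G01 X64.605 Y9.692
G01 X64.605 Y49.566
G0 X31.582 Y19.842
M3 S616
G01 X43.968 Y90.167 F1481
G01 X98.678 Y44.278
G01 X31.582 Y19.842
M5
G0 X0.000 Y0.000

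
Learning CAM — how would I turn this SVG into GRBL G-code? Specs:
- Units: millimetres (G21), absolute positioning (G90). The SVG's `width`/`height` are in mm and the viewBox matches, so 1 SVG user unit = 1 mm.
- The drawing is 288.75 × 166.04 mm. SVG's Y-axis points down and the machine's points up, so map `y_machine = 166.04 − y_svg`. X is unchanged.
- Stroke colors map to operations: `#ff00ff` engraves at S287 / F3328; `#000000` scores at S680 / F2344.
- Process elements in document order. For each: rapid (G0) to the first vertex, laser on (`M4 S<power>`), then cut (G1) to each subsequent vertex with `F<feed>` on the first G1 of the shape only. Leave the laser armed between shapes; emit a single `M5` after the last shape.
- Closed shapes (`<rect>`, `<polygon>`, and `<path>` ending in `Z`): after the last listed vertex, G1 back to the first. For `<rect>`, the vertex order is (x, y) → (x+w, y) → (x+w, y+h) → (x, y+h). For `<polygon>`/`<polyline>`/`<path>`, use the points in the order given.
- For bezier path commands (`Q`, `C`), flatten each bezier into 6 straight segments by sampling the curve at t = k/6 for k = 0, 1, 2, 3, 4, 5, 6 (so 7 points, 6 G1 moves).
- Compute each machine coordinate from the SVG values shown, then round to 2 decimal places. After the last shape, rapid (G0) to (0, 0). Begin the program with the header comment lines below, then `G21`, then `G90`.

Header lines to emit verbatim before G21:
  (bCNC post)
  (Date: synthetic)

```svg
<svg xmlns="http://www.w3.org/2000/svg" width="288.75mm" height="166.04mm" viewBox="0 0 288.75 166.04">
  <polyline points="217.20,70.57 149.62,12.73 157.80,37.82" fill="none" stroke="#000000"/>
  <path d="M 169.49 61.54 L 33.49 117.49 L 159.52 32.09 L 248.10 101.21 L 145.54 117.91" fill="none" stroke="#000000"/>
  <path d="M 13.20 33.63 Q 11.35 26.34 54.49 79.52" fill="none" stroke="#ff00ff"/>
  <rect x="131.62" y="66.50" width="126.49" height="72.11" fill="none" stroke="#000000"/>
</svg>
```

1 u = 1 mm; y_m = 166.04 − y.

[1] `<polyline>` open polyline, #000000→score S680 F2344: (217.20,95.47) → (149.62,153.31) → (157.80,128.22)

[2] `<path>` open polyline, #000000→score S680 F2344: (169.49,104.50) → (33.49,48.55) → (159.52,133.95) → (248.10,64.83) → (145.54,48.13)

[3] `<path>` quadratic bezier, #ff00ff→engrave S287 F3328: (13.20,132.41) → (13.83,133.16) → (16.97,130.55) → (22.60,124.58) → (30.73,115.25) → (41.36,102.57) → (54.49,86.52)

[4] `<rect>` rectangle, #000000→score S680 F2344: (131.62,99.54) → (258.11,99.54) → (258.11,27.43) → (131.62,27.43) → (131.62,99.54) (closed)

(bCNC post)
(Date: synthetic)
G21
G90
G0 X217.20 Y95.47
M4 S680
G1 X149.62 Y153.31 F2344
G1 X157.80 Y128.22
G0 X169.49 Y104.50
M4 S680
G1 X33.49 Y48.55 F2344
G1 X159.52 Y133.95
G1 X248.10 Y64.83
G1 X145.54 Y48.13
G0 X13.20 Y132.41
M4 S287
G1 X13.83 Y133.16 F3328
G1 X16.97 Y130.55
G1 X22.60 Y124.58
G1 X30.73 Y115.25
G1 X41.36 Y102.57
G1 X54.49 Y86.52
G0 X131.62 Y99.54
M4 S680
G1 X258.11 Y99.54 F2344
G1 X258.11 Y27.43
G1 X131.62 Y27.43
G1 X131.62 Y99.54
M5
G0 X0.00 Y0.00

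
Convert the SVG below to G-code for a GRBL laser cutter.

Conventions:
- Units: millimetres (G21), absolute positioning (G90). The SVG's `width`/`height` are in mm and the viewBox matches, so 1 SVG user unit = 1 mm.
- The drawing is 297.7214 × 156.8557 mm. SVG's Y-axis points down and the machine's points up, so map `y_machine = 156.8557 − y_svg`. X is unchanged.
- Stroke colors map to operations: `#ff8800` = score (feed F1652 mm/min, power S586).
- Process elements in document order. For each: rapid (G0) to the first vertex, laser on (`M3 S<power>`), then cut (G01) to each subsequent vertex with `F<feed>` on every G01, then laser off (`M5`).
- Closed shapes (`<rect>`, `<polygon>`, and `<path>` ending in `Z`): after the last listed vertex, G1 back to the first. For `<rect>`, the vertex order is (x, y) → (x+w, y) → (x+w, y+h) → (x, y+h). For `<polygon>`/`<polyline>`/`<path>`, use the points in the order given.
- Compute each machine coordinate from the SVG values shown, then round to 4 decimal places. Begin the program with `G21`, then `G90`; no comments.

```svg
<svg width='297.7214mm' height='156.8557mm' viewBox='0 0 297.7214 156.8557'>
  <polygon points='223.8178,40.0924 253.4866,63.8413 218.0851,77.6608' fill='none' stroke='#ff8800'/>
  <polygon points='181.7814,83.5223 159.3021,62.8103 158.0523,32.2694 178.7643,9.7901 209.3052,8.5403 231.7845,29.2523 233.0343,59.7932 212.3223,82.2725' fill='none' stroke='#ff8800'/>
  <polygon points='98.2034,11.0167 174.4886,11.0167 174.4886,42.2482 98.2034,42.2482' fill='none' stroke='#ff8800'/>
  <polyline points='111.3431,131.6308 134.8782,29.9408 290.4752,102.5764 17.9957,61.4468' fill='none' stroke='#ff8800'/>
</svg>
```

1 u = 1 mm; y_m = 156.8557 − y.

[1] `<polygon>` regular polygon, #ff8800→score S586 F1652: (223.8178,116.7633) → (253.4866,93.0144) → (218.0851,79.1949) → (223.8178,116.7633) (closed)

[2] `<polygon>` regular polygon, #ff8800→score S586 F1652: (181.7814,73.3334) → (159.3021,94.0454) → (158.0523,124.5863) → (178.7643,147.0656) → (209.3052,148.3154) → (231.7845,127.6034) → (233.0343,97.0625) → (212.3223,74.5832) → (181.7814,73.3334) (closed)

[3] `<polygon>` rectangle, #ff8800→score S586 F1652: (98.2034,145.8390) → (174.4886,145.8390) → (174.4886,114.6075) → (98.2034,114.6075) → (98.2034,145.8390) (closed)

[4] `<polyline>` open polyline, #ff8800→score S586 F1652: (111.3431,25.2249) → (134.8782,126.9149) → (290.4752,54.2793) → (17.9957,95.4089)

G21
G90
G0 X223.8178 Y116.7633
M3 S586
G01 X253.4866 Y93.0144 F1652
G01 X218.0851 Y79.1949 F1652
G01 X223.8178 Y116.7633 F1652
M5
G0 X181.7814 Y73.3334
M3 S586
G01 X159.3021 Y94.0454 F1652
G01 X158.0523 Y124.5863 F1652
G01 X178.7643 Y147.0656 F1652
G01 X209.3052 Y148.3154 F1652
G01 X231.7845 Y127.6034 F1652
G01 X233.0343 Y97.0625 F1652
G01 X212.3223 Y74.5832 F1652
G01 X181.7814 Y73.3334 F1652
M5
G0 X98.2034 Y145.8390
M3 S586
G01 X174.4886 Y145.8390 F1652
G01 X174.4886 Y114.6075 F1652
G01 X98.2034 Y114.6075 F1652
G01 X98.2034 Y145.8390 F1652
M5
G0 X111.3431 Y25.2249
M3 S586
G01 X134.8782 Y126.9149 F1652
G01 X290.4752 Y54.2793 F1652
G01 X17.9957 Y95.4089 F1652
M5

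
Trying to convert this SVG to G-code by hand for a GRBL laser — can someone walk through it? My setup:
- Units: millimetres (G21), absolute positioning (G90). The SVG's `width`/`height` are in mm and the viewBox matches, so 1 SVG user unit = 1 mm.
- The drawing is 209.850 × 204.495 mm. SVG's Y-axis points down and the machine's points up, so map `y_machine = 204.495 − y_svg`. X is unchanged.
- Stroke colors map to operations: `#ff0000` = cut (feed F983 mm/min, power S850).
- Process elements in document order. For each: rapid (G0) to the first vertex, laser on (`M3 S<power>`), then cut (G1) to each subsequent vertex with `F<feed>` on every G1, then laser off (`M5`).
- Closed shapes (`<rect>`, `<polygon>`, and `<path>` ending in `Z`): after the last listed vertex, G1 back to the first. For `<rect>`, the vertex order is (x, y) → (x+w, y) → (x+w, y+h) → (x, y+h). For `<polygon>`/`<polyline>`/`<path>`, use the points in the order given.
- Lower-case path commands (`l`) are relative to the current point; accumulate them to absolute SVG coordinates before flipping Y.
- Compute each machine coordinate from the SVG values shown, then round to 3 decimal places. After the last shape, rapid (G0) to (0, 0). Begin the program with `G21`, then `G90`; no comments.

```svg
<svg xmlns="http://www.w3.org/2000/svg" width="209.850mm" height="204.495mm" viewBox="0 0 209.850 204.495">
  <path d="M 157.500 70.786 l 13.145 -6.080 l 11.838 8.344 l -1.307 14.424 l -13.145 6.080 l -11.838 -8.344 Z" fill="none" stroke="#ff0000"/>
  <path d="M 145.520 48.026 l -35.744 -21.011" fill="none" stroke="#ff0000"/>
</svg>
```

1 u = 1 mm; y_m = 204.495 − y.

[1] `<path>` regular polygon, #ff0000→cut S850 F983: (157.500,133.709) → (170.645,139.789) → (182.483,131.445) → (181.176,117.021) → (168.031,110.941) → (156.193,119.285) → (157.500,133.709) (closed)

[2] `<path>` line segment, #ff0000→cut S850 F983: (145.520,156.469) → (109.776,177.480)

G21
G90
G0 X157.500 Y133.709
M3 S850
G1 X170.645 Y139.789 F983
G1 X182.483 Y131.445 F983
G1 X181.176 Y117.021 F983
G1 X168.031 Y110.941 F983
G1 X156.193 Y119.285 F983
G1 X157.500 Y133.709 F983
M5
G0 X145.520 Y156.469
M3 S850
G1 X109.776 Y177.480 F983
M5
G0 X0.000 Y0.000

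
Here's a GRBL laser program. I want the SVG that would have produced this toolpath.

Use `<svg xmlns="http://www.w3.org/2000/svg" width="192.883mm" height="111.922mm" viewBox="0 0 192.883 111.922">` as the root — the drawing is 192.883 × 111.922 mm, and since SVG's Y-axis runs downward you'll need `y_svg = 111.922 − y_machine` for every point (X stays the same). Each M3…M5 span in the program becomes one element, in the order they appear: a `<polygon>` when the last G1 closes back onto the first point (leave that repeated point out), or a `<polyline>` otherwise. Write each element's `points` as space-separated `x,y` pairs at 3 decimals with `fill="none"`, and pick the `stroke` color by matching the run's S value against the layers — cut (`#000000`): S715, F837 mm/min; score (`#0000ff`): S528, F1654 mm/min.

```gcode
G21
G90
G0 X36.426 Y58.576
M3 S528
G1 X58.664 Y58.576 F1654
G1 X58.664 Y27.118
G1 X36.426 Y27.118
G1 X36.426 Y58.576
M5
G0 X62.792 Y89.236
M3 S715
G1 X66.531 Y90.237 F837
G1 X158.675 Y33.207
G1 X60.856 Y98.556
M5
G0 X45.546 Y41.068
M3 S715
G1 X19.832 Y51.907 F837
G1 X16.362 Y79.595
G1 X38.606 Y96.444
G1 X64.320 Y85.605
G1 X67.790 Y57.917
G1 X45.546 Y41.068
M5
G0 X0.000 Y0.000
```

<svg xmlns="http://www.w3.org/2000/svg" width="192.883mm" height="111.922mm" viewBox="0 0 192.883 111.922">
  <polygon points="36.426,53.346 58.664,53.346 58.664,84.804 36.426,84.804" fill="none" stroke="#0000ff"/>
  <polyline points="62.792,22.686 66.531,21.685 158.675,78.715 60.856,13.366" fill="none" stroke="#000000"/>
  <polygon points="45.546,70.854 19.832,60.015 16.362,32.327 38.606,15.478 64.320,26.317 67.790,54.005" fill="none" stroke="#000000"/>
</svg>

y_svg = 111.922 − y_m.

[1] S528→`#0000ff` (score); closed run; points: 36.426,53.346 58.664,53.346 58.664,84.804 36.426,84.804

[2] S715→`#000000` (cut); open run; points: 62.792,22.686 66.531,21.685 158.675,78.715 60.856,13.366

[3] S715→`#000000` (cut); closed run; points: 45.546,70.854 19.832,60.015 16.362,32.327 38.606,15.478 64.320,26.317 67.790,54.005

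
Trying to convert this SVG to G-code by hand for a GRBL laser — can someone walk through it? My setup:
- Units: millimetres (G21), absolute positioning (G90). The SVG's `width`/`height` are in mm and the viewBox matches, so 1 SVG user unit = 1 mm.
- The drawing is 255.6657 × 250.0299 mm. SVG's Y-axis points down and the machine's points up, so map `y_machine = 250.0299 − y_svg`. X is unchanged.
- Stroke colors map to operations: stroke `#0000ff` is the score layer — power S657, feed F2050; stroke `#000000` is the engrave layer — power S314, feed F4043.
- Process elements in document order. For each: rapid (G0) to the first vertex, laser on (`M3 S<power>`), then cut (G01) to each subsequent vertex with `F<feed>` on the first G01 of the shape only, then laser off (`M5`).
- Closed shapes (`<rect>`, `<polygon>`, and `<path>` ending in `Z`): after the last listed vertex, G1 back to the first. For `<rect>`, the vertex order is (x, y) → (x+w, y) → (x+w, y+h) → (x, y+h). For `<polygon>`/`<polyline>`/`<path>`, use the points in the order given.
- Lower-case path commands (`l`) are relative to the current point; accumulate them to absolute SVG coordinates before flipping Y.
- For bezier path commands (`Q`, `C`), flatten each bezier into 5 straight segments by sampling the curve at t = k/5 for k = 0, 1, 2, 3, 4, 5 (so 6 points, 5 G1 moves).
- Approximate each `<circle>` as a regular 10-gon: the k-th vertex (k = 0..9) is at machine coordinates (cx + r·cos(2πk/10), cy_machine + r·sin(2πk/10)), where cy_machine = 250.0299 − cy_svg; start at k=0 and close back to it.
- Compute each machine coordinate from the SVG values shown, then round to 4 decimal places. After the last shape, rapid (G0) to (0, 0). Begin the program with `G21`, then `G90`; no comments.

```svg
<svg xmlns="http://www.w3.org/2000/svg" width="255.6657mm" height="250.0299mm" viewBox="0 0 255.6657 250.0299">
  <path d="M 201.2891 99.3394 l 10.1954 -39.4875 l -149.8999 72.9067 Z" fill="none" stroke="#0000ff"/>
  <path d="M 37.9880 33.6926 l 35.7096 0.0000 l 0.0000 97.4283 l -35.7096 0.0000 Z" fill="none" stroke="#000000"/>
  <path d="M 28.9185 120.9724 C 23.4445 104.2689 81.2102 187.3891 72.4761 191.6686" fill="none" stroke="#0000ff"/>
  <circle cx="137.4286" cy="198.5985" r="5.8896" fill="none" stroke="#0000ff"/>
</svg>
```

Since the viewBox matches the mm dimensions, user units are millimetres directly. The only transform is the Y-flip y_m = 250.0299 − y_svg.

Shape 1 is a closed polygon drawn with `<path>`. Its stroke #0000ff means score at S657, F2050. After flipping Y the toolpath is (201.2891,150.6905) → (211.4845,190.1780) → (61.5846,117.2713) → (201.2891,150.6905), returning to the start.

Shape 2 is a rectangle drawn with `<path>`. Its stroke #000000 means engrave at S314, F4043. After flipping Y the toolpath is (37.9880,216.3373) → (73.6976,216.3373) → (73.6976,118.9090) → (37.9880,118.9090) → (37.9880,216.3373), returning to the start.

Shape 3 is a cubic bezier drawn with `<path>`. Its stroke #0000ff means score at S657, F2050. After flipping Y the toolpath is (28.9185,129.0575) → (32.1849,128.5301) → (44.4014,112.6208) → (59.3404,89.9057) → (70.7745,68.9606) → (72.4761,58.3613).

Shape 4 is a circle drawn with `<circle>`. Its stroke #0000ff means score at S657, F2050. After flipping Y the toolpath is (143.3182,51.4314) → (142.1934,54.8932) → (139.2486,57.0327) → (135.6086,57.0327) → (132.6638,54.8932) → (131.5390,51.4314) → (132.6638,47.9696) → (135.6086,45.8301) → (139.2486,45.8301) → (142.1934,47.9696) → (143.3182,51.4314), returning to the start.

G21
G90
G0 X201.2891 Y150.6905
M3 S657
G01 X211.4845 Y190.1780 F2050
G01 X61.5846 Y117.2713
G01 X201.2891 Y150.6905
M5
G0 X37.9880 Y216.3373
M3 S314
G01 X73.6976 Y216.3373 F4043
G01 X73.6976 Y118.9090
G01 X37.9880 Y118.9090
G01 X37.9880 Y216.3373
M5
G0 X28.9185 Y129.0575
M3 S657
G01 X32.1849 Y128.5301 F2050
G01 X44.4014 Y112.6208
G01 X59.3404 Y89.9057
G01 X70.7745 Y68.9606
G01 X72.4761 Y58.3613
M5
G0 X143.3182 Y51.4314
M3 S657
G01 X142.1934 Y54.8932 F2050
G01 X139.2486 Y57.0327
G01 X135.6086 Y57.0327
G01 X132.6638 Y54.8932
G01 X131.5390 Y51.4314
G01 X132.6638 Y47.9696
G01 X135.6086 Y45.8301
G01 X139.2486 Y45.8301
G01 X142.1934 Y47.9696
G01 X143.3182 Y51.4314
M5
G0 X0.0000 Y0.0000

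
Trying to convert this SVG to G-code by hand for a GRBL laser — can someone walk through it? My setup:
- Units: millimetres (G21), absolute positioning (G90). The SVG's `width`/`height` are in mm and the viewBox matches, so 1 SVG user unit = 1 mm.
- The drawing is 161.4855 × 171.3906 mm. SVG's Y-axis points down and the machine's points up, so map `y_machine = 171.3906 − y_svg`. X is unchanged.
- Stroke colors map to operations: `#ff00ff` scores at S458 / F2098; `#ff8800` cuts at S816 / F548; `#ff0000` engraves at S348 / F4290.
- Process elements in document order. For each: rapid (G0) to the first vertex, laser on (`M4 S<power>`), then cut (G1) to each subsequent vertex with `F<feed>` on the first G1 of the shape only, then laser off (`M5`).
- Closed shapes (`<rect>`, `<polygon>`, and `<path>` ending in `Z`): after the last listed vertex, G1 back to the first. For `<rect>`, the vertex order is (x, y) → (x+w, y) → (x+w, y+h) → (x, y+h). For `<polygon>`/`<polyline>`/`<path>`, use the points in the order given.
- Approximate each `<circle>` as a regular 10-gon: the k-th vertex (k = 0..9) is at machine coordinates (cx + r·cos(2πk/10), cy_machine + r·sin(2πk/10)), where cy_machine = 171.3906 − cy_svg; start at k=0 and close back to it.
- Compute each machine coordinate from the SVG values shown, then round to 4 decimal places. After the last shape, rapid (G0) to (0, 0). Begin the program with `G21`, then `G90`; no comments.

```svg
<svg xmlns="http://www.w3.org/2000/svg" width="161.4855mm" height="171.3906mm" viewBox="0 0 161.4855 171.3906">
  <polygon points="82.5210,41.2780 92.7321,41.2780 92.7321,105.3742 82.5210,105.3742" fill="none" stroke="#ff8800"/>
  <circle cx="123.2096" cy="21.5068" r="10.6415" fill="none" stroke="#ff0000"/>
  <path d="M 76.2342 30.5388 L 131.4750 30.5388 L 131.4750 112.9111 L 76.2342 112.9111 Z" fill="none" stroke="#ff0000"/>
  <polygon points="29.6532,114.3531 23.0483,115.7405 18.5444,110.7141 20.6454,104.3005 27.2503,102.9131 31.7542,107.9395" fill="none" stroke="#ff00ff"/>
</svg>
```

G21
G90
G0 X82.5210 Y130.1126
M4 S816
G1 X92.7321 Y130.1126 F548
G1 X92.7321 Y66.0164
G1 X82.5210 Y66.0164
G1 X82.5210 Y130.1126
M5
G0 X133.8511 Y149.8838
M4 S348
G1 X131.8188 Y156.1387 F4290
G1 X126.4980 Y160.0045
G1 X119.9212 Y160.0045
G1 X114.6004 Y156.1387
G1 X112.5681 Y149.8838
G1 X114.6004 Y143.6289
G1 X119.9212 Y139.7631
G1 X126.4980 Y139.7631
G1 X131.8188 Y143.6289
G1 X133.8511 Y149.8838
M5
G0 X76.2342 Y140.8518
M4 S348
G1 X131.4750 Y140.8518 F4290
G1 X131.4750 Y58.4795
G1 X76.2342 Y58.4795
G1 X76.2342 Y140.8518
M5
G0 X29.6532 Y57.0375
M4 S458
G1 X23.0483 Y55.6501 F2098
G1 X18.5444 Y60.6765
G1 X20.6454 Y67.0901
G1 X27.2503 Y68.4775
G1 X31.7542 Y63.4511
G1 X29.6532 Y57.0375
M5
G0 X0.0000 Y0.0000

viewBox `0 0 161.4855 171.3906` with mm width/height → 1 unit = 1 mm. Flip: y_m = 171.3906 − y_svg.

**Shape 1** — `<polygon>` rectangle, stroke `#ff8800` → cut (S816, F548). Machine vertices: (82.5210,130.1126) → (92.7321,130.1126) → (92.7321,66.0164) → (82.5210,66.0164) → (82.5210,130.1126). Closed: final G1 returns to the first vertex.

**Shape 2** — `<circle>` circle, stroke `#ff0000` → engrave (S348, F4290). Machine vertices: (133.8511,149.8838) → (131.8188,156.1387) → (126.4980,160.0045) → (119.9212,160.0045) → (114.6004,156.1387) → (112.5681,149.8838) → (114.6004,143.6289) → (119.9212,139.7631) → (126.4980,139.7631) → (131.8188,143.6289) → (133.8511,149.8838). Closed: final G1 returns to the first vertex.

**Shape 3** — `<path>` rectangle, stroke `#ff0000` → engrave (S348, F4290). Machine vertices: (76.2342,140.8518) → (131.4750,140.8518) → (131.4750,58.4795) → (76.2342,58.4795) → (76.2342,140.8518). Closed: final G1 returns to the first vertex.

**Shape 4** — `<polygon>` regular polygon, stroke `#ff00ff` → score (S458, F2098). Machine vertices: (29.6532,57.0375) → (23.0483,55.6501) → (18.5444,60.6765) → (20.6454,67.0901) → (27.2503,68.4775) → (31.7542,63.4511) → (29.6532,57.0375). Closed: final G1 returns to the first vertex.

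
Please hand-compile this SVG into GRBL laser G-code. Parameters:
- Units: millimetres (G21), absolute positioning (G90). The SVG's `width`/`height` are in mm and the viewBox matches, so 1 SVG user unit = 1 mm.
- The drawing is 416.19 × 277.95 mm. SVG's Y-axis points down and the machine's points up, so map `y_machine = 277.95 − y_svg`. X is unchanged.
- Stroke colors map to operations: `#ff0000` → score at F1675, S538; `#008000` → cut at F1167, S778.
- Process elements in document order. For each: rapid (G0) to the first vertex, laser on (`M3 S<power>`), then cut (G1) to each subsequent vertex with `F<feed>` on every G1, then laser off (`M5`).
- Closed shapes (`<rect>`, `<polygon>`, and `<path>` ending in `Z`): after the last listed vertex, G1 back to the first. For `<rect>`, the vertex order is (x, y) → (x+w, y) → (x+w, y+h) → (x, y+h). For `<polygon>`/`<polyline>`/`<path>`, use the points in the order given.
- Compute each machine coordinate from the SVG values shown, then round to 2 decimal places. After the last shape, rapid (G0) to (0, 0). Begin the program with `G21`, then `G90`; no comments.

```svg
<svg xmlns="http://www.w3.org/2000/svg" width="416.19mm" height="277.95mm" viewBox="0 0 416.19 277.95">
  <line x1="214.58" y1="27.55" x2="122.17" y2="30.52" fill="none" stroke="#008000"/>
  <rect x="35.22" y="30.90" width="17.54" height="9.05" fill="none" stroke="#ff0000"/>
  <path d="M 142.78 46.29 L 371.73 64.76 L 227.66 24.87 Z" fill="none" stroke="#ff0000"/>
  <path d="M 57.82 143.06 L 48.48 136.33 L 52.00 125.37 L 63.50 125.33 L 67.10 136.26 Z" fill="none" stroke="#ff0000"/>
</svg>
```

1 u = 1 mm; y_m = 277.95 − y.

[1] `<line>` line segment, #008000→cut S778 F1167: (214.58,250.40) → (122.17,247.43)

[2] `<rect>` rectangle, #ff0000→score S538 F1675: (35.22,247.05) → (52.76,247.05) → (52.76,238.00) → (35.22,238.00) → (35.22,247.05) (closed)

[3] `<path>` closed polygon, #ff0000→score S538 F1675: (142.78,231.66) → (371.73,213.19) → (227.66,253.08) → (142.78,231.66) (closed)

[4] `<path>` regular polygon, #ff0000→score S538 F1675: (57.82,134.89) → (48.48,141.62) → (52.00,152.58) → (63.50,152.62) → (67.10,141.69) → (57.82,134.89) (closed)

G21
G90
G0 X214.58 Y250.40
M3 S778
G1 X122.17 Y247.43 F1167
M5
G0 X35.22 Y247.05
M3 S538
G1 X52.76 Y247.05 F1675
G1 X52.76 Y238.00 F1675
G1 X35.22 Y238.00 F1675
G1 X35.22 Y247.05 F1675
M5
G0 X142.78 Y231.66
M3 S538
G1 X371.73 Y213.19 F1675
G1 X227.66 Y253.08 F1675
G1 X142.78 Y231.66 F1675
M5
G0 X57.82 Y134.89
M3 S538
G1 X48.48 Y141.62 F1675
G1 X52.00 Y152.58 F1675
G1 X63.50 Y152.62 F1675
G1 X67.10 Y141.69 F1675
G1 X57.82 Y134.89 F1675
M5
G0 X0.00 Y0.00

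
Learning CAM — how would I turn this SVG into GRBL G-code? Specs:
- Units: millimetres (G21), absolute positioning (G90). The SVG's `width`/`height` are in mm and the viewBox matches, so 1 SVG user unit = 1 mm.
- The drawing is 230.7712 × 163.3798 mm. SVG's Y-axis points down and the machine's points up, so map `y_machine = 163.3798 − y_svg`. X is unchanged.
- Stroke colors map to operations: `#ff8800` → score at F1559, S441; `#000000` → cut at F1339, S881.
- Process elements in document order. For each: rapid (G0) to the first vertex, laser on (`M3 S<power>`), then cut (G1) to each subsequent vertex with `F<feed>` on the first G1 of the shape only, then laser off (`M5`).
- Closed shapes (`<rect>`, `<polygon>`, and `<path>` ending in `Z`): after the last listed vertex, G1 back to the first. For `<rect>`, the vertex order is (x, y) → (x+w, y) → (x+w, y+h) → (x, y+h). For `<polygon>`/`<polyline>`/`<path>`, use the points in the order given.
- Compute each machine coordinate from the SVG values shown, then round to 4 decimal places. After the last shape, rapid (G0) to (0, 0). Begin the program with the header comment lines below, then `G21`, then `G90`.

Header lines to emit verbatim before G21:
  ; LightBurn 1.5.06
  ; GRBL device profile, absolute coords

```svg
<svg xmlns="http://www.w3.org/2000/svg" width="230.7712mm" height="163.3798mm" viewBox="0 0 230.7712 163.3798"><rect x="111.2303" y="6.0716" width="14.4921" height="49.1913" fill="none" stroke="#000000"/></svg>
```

Since the viewBox matches the mm dimensions, user units are millimetres directly. The only transform is the Y-flip y_m = 163.3798 − y_svg.

Shape 1 is a rectangle drawn with `<rect>`. Its stroke #000000 means cut at S881, F1339. After flipping Y the toolpath is (111.2303,157.3082) → (125.7224,157.3082) → (125.7224,108.1169) → (111.2303,108.1169) → (111.2303,157.3082), returning to the start.

; LightBurn 1.5.06
; GRBL device profile, absolute coords
G21
G90
G0 X111.2303 Y157.3082
M3 S881
G1 X125.7224 Y157.3082 F1339
G1 X125.7224 Y108.1169
G1 X111.2303 Y108.1169
G1 X111.2303 Y157.3082
M5
G0 X0.0000 Y0.0000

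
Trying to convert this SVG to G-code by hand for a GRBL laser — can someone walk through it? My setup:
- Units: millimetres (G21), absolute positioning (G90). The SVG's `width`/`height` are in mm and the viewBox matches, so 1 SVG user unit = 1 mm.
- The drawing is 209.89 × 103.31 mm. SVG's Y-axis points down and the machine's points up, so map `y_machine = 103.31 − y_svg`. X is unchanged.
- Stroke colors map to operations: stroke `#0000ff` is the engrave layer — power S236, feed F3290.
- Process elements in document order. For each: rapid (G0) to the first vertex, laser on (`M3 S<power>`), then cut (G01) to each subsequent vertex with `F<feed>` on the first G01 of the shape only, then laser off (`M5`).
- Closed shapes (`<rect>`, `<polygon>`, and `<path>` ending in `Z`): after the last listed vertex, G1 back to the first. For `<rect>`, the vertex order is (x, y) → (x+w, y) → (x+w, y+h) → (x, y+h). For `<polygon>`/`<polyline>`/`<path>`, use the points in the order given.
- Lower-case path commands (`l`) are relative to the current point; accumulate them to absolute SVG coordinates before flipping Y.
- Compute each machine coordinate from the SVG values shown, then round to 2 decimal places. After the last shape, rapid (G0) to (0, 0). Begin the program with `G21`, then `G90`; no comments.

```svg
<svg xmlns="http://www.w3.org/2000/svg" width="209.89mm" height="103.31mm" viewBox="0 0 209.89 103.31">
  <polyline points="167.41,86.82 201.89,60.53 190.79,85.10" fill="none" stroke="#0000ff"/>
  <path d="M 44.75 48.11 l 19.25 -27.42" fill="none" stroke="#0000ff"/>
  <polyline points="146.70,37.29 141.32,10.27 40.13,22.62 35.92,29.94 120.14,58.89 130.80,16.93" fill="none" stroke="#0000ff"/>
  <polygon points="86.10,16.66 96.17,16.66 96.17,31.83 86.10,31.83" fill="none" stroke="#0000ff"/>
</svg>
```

G21
G90
G0 X167.41 Y16.49
M3 S236
G01 X201.89 Y42.78 F3290
G01 X190.79 Y18.21
M5
G0 X44.75 Y55.20
M3 S236
G01 X64.00 Y82.62 F3290
M5
G0 X146.70 Y66.02
M3 S236
G01 X141.32 Y93.04 F3290
G01 X40.13 Y80.69
G01 X35.92 Y73.37
G01 X120.14 Y44.42
G01 X130.80 Y86.38
M5
G0 X86.10 Y86.65
M3 S236
G01 X96.17 Y86.65 F3290
G01 X96.17 Y71.48
G01 X86.10 Y71.48
G01 X86.10 Y86.65
M5
G0 X0.00 Y0.00

1 u = 1 mm; y_m = 103.31 − y.

[1] `<polyline>` open polyline, #0000ff→engrave S236 F3290: (167.41,16.49) → (201.89,42.78) → (190.79,18.21)

[2] `<path>` line segment, #0000ff→engrave S236 F3290: (44.75,55.20) → (64.00,82.62)

[3] `<polyline>` open polyline, #0000ff→engrave S236 F3290: (146.70,66.02) → (141.32,93.04) → (40.13,80.69) → (35.92,73.37) → (120.14,44.42) → (130.80,86.38)

[4] `<polygon>` rectangle, #0000ff→engrave S236 F3290: (86.10,86.65) → (96.17,86.65) → (96.17,71.48) → (86.10,71.48) → (86.10,86.65) (closed)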